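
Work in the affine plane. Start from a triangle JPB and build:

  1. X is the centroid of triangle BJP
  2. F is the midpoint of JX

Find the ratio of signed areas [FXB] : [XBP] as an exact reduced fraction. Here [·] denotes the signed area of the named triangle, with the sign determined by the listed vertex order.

Assign J = (0, 0), P = (1, 0), B = (0, 1) — the answer is frame-independent, so this choice is without loss of generality.
1. X is the centroid of triangle BJP ⇒ X = (1/3, 1/3)
2. F is the midpoint of JX ⇒ F = (1/6, 1/6)
2·[FXB] = 1/6, 2·[XBP] = -1/3
[FXB]:[XBP] = 1/6:-1/3 = -1/2

[FXB]:[XBP] = -1/2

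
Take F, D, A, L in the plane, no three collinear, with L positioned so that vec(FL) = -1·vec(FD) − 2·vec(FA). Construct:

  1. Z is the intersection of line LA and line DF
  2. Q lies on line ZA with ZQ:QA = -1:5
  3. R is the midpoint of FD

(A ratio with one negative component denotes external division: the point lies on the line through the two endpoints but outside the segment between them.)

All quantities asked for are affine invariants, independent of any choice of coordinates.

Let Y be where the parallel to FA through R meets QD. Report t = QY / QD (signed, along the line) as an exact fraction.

t = 11/17

Set F = (0, 0), D = (1, 0), A = (0, 1), L = (-1, -2); any affine frame gives the same invariant.
1. Z is the intersection of line LA and line DF ⇒ Z = (-1/3, 0)
2. Q lies on line ZA with ZQ:QA = -1:5 ⇒ Q = (-5/12, -1/4)
3. R is the midpoint of FD ⇒ R = (1/2, 0)
through R parallel to FA: direction (0, 1); meets QD at Y = (1/2, -3/34)
Y = Q + t·(D−Q) with t = 11/17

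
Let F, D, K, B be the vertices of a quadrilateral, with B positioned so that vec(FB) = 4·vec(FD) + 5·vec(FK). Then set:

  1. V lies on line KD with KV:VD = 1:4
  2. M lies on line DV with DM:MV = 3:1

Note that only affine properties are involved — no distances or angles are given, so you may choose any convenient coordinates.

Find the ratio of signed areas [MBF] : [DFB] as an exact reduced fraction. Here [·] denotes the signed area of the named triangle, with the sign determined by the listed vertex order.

[MBF]:[DFB] = 2/25

Assign F = (0, 0), D = (1, 0), K = (0, 1), B = (4, 5) — the answer is frame-independent, so this choice is without loss of generality.
1. V lies on line KD with KV:VD = 1:4 ⇒ V = (1/5, 4/5)
2. M lies on line DV with DM:MV = 3:1 ⇒ M = (2/5, 3/5)
2·[MBF] = -2/5, 2·[DFB] = -5
[MBF]:[DFB] = -2/5:-5 = 2/25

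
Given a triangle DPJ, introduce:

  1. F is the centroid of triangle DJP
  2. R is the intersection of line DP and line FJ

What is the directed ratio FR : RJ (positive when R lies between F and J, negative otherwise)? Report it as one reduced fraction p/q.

FR:RJ = -1/3

Work in coordinates with D = (0, 0), P = (1, 0), J = (0, 1).
1. F is the centroid of triangle DJP ⇒ F = (1/3, 1/3)
2. R is the intersection of line DP and line FJ ⇒ R = (1/2, 0)
R = F + t·(J−F) with t = -1/2, so FR:RJ = t:(1−t) = -1/2:3/2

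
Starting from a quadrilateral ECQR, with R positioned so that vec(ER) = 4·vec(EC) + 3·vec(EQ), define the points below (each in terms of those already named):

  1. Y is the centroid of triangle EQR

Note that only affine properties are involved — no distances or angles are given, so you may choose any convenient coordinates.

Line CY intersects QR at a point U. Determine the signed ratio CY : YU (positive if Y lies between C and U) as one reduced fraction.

Set E = (0, 0), C = (1, 0), Q = (0, 1), R = (4, 3); any affine frame gives the same invariant.
1. Y is the centroid of triangle EQR ⇒ Y = (4/3, 4/3)
line CY meets QR at U = (10/7, 12/7)
Y = C + t·(U−C) with t = 7/9, so CY:YU = 7/9:2/9

CY:YU = 7/2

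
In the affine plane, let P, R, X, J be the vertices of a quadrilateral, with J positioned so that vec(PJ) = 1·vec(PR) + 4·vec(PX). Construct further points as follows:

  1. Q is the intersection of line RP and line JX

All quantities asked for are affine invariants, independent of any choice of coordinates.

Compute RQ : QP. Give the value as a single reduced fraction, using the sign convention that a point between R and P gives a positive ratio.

RQ:QP = -4

Choose coordinates P = (0, 0), R = (1, 0), X = (0, 1), J = (1, 4).
1. Q is the intersection of line RP and line JX ⇒ Q = (-1/3, 0)
Q = R + t·(P−R) with t = 4/3, so RQ:QP = t:(1−t) = 4/3:-1/3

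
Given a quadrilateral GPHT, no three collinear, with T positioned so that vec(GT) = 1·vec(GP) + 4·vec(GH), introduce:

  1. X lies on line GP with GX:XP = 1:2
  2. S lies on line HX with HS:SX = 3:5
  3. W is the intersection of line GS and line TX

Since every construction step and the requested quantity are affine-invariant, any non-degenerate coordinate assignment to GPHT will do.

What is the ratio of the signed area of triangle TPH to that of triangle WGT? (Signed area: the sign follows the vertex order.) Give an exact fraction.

[TPH]:[WGT] = -2

Choose coordinates G = (0, 0), P = (1, 0), H = (0, 1), T = (1, 4).
1. X lies on line GP with GX:XP = 1:2 ⇒ X = (1/3, 0)
2. S lies on line HX with HS:SX = 3:5 ⇒ S = (1/8, 5/8)
3. W is the intersection of line GS and line TX ⇒ W = (2, 10)
2·[TPH] = -4, 2·[WGT] = 2
[TPH]:[WGT] = -4:2 = -2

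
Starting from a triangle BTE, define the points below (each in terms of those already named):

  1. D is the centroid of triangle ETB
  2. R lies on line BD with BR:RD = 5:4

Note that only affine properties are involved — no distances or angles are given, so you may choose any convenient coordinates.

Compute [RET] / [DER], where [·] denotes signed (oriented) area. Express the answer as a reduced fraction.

[RET]:[DER] = -17/4

Assign B = (0, 0), T = (1, 0), E = (0, 1) — the answer is frame-independent, so this choice is without loss of generality.
1. D is the centroid of triangle ETB ⇒ D = (1/3, 1/3)
2. R lies on line BD with BR:RD = 5:4 ⇒ R = (5/27, 5/27)
2·[RET] = -17/27, 2·[DER] = 4/27
[RET]:[DER] = -17/27:4/27 = -17/4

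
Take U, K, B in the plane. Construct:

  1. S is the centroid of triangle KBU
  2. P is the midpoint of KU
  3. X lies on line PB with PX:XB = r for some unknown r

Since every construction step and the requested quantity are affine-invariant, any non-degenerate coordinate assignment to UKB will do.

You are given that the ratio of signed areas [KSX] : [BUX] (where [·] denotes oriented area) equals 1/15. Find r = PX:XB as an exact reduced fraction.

r = 2/5

Assign U = (0, 0), K = (1, 0), B = (0, 1) — the answer is frame-independent, so this choice is without loss of generality.
1. S is the centroid of triangle KBU ⇒ S = (1/3, 1/3)
2. P is the midpoint of KU ⇒ P = (1/2, 0)
3. With PX:XB = r, write λ = r/(r+1) so X = P + λ·(B−P); X is affine-linear in λ
Every point depending on X is an affine combination of X and λ-independent points, so each such coordinate is linear in λ; the λ² term in each signed area is a multiple of (B−P)×(B−P) = 0, so 2·[KSX] and 2·[BUX] are each linear in λ. Evaluating at λ=0 and λ=1:
  2·[KSX] = -1/2·λ + 1/6,   2·[BUX] = -1/2·λ + 1/2
So [KSX]:[BUX] = (-1/2·λ + 1/6) / (-1/2·λ + 1/2). Setting this equal to 1/15:
  -1/2·λ + 1/6 = 1/15·(-1/2·λ + 1/2)  ⇒  λ = 2/7
Then r = λ/(1−λ) = (2/7)/(5/7) = 2/5. Check: with r = 2/5, X = (5/14, 2/7) and [KSX]:[BUX] = 1/15 as required.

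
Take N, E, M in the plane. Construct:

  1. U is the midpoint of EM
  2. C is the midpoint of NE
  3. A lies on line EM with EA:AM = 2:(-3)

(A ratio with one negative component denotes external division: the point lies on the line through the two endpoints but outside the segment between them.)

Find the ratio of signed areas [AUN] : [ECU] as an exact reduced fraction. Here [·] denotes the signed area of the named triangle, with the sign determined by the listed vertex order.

[AUN]:[ECU] = -10

Choose coordinates N = (0, 0), E = (1, 0), M = (0, 1).
1. U is the midpoint of EM ⇒ U = (1/2, 1/2)
2. C is the midpoint of NE ⇒ C = (1/2, 0)
3. A lies on line EM with EA:AM = 2:(-3) ⇒ A = (3, -2)
2·[AUN] = 5/2, 2·[ECU] = -1/4
[AUN]:[ECU] = 5/2:-1/4 = -10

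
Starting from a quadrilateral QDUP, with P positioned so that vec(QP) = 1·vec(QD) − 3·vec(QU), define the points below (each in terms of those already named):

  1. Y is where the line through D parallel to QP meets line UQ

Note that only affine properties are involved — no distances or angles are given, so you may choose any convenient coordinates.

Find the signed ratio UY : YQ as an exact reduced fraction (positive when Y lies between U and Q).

UY:YQ = -2/3

Choose coordinates Q = (0, 0), D = (1, 0), U = (0, 1), P = (1, -3).
1. Y is where the line through D parallel to QP meets line UQ ⇒ Y = (0, 3)
Y = U + t·(Q−U) with t = -2, so UY:YQ = t:(1−t) = -2:3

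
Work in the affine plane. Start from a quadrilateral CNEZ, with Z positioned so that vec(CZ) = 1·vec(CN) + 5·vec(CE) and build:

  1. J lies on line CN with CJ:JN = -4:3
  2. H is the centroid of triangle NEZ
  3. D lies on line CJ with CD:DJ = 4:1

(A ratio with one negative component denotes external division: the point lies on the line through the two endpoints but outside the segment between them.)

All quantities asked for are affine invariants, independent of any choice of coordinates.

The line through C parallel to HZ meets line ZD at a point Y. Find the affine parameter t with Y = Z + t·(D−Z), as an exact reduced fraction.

t = -5/31

Assign C = (0, 0), N = (1, 0), E = (0, 1), Z = (1, 5) — the answer is frame-independent, so this choice is without loss of generality.
1. J lies on line CN with CJ:JN = -4:3 ⇒ J = (4, 0)
2. H is the centroid of triangle NEZ ⇒ H = (2/3, 2)
3. D lies on line CJ with CD:DJ = 4:1 ⇒ D = (16/5, 0)
through C parallel to HZ: direction (1/3, 3); meets ZD at Y = (20/31, 180/31)
Y = Z + t·(D−Z) with t = -5/31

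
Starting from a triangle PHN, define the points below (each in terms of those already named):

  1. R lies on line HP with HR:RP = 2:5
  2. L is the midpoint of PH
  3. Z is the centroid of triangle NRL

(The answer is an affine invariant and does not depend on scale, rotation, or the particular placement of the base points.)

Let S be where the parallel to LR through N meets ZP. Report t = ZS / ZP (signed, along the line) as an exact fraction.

Set P = (0, 0), H = (1, 0), N = (0, 1); any affine frame gives the same invariant.
1. R lies on line HP with HR:RP = 2:5 ⇒ R = (5/7, 0)
2. L is the midpoint of PH ⇒ L = (1/2, 0)
3. Z is the centroid of triangle NRL ⇒ Z = (17/42, 1/3)
through N parallel to LR: direction (3/14, 0); meets ZP at S = (17/14, 1)
S = Z + t·(P−Z) with t = -2

t = -2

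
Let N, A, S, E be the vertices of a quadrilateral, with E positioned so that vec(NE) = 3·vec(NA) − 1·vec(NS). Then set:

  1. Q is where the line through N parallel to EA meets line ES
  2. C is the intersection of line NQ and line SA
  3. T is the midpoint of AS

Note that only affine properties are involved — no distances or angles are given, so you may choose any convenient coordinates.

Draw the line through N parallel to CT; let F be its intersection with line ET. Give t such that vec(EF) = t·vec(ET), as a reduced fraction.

t = 2

Set N = (0, 0), A = (1, 0), S = (0, 1), E = (3, -1); any affine frame gives the same invariant.
1. Q is where the line through N parallel to EA meets line ES ⇒ Q = (6, -3)
2. C is the intersection of line NQ and line SA ⇒ C = (2, -1)
3. T is the midpoint of AS ⇒ T = (1/2, 1/2)
through N parallel to CT: direction (-3/2, 3/2); meets ET at F = (-2, 2)
F = E + t·(T−E) with t = 2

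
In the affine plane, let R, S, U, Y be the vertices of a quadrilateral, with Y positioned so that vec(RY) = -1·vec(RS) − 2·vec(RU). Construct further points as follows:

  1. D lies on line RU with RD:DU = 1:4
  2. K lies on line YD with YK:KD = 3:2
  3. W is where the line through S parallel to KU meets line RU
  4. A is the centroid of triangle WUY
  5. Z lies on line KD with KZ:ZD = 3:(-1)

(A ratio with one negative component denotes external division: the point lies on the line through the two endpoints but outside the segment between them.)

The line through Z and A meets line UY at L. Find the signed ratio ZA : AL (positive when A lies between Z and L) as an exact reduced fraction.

Set R = (0, 0), S = (1, 0), U = (0, 1), Y = (-1, -2); any affine frame gives the same invariant.
1. D lies on line RU with RD:DU = 1:4 ⇒ D = (0, 1/5)
2. K lies on line YD with YK:KD = 3:2 ⇒ K = (-2/5, -17/25)
3. W is where the line through S parallel to KU meets line RU ⇒ W = (0, -21/5)
4. A is the centroid of triangle WUY ⇒ A = (-1/3, -26/15)
5. Z lies on line KD with KZ:ZD = 3:(-1) ⇒ Z = (1/5, 16/25)
line ZA meets UY at L = (25/29, 104/29)
A = Z + t·(L−Z) with t = -29/36, so ZA:AL = -29/36:65/36

ZA:AL = -29/65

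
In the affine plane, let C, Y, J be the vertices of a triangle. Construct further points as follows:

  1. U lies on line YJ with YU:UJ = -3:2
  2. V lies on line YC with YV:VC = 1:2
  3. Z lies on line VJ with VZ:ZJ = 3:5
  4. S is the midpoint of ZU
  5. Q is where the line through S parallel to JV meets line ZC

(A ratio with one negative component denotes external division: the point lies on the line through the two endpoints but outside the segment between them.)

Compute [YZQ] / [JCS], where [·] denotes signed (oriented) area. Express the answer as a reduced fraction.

[YZQ]:[JCS] = -9/38

Set C = (0, 0), Y = (1, 0), J = (0, 1); any affine frame gives the same invariant.
1. U lies on line YJ with YU:UJ = -3:2 ⇒ U = (-2, 3)
2. V lies on line YC with YV:VC = 1:2 ⇒ V = (2/3, 0)
3. Z lies on line VJ with VZ:ZJ = 3:5 ⇒ Z = (5/12, 3/8)
4. S is the midpoint of ZU ⇒ S = (-19/24, 27/16)
5. Q is where the line through S parallel to JV meets line ZC ⇒ Q = (5/24, 3/16)
2·[YZQ] = 3/16, 2·[JCS] = -19/24
[YZQ]:[JCS] = 3/16:-19/24 = -9/38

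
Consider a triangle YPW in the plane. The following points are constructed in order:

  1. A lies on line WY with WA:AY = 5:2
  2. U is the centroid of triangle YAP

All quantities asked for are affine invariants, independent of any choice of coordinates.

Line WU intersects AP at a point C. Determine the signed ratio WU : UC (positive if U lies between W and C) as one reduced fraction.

WU:UC = -17/2

Work in coordinates with Y = (0, 0), P = (1, 0), W = (0, 1).
1. A lies on line WY with WA:AY = 5:2 ⇒ A = (0, 2/7)
2. U is the centroid of triangle YAP ⇒ U = (1/3, 2/21)
line WU meets AP at C = (5/17, 24/119)
U = W + t·(C−W) with t = 17/15, so WU:UC = 17/15:-2/15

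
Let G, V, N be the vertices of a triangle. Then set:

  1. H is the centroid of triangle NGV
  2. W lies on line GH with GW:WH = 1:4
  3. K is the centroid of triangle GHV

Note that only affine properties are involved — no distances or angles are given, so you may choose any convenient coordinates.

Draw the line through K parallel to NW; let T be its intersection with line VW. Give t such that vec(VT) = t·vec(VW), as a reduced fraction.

t = 23/39

Assign G = (0, 0), V = (1, 0), N = (0, 1) — the answer is frame-independent, so this choice is without loss of generality.
1. H is the centroid of triangle NGV ⇒ H = (1/3, 1/3)
2. W lies on line GH with GW:WH = 1:4 ⇒ W = (1/15, 1/15)
3. K is the centroid of triangle GHV ⇒ K = (4/9, 1/9)
through K parallel to NW: direction (1/15, -14/15); meets VW at T = (263/585, 23/585)
T = V + t·(W−V) with t = 23/39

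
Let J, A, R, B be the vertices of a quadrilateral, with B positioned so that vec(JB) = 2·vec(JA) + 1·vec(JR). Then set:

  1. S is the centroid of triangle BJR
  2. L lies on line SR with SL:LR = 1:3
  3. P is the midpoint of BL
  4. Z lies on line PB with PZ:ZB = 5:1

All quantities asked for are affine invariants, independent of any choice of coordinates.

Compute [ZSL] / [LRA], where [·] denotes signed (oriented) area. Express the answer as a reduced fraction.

Work in coordinates with J = (0, 0), A = (1, 0), R = (0, 1), B = (2, 1).
1. S is the centroid of triangle BJR ⇒ S = (2/3, 2/3)
2. L lies on line SR with SL:LR = 1:3 ⇒ L = (1/2, 3/4)
3. P is the midpoint of BL ⇒ P = (5/4, 7/8)
4. Z lies on line PB with PZ:ZB = 5:1 ⇒ Z = (15/8, 47/48)
2·[ZSL] = -11/72, 2·[LRA] = 1/4
[ZSL]:[LRA] = -11/72:1/4 = -11/18

[ZSL]:[LRA] = -11/18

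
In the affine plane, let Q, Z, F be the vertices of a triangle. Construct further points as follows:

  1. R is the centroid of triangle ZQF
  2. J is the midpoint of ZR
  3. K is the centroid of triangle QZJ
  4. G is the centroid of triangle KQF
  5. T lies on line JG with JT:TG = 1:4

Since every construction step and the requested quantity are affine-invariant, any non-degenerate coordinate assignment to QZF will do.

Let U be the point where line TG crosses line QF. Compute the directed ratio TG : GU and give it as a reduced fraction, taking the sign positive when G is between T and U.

Work in coordinates with Q = (0, 0), Z = (1, 0), F = (0, 1).
1. R is the centroid of triangle ZQF ⇒ R = (1/3, 1/3)
2. J is the midpoint of ZR ⇒ J = (2/3, 1/6)
3. K is the centroid of triangle QZJ ⇒ K = (5/9, 1/18)
4. G is the centroid of triangle KQF ⇒ G = (5/27, 19/54)
5. T lies on line JG with JT:TG = 1:4 ⇒ T = (77/135, 11/54)
line TG meets QF at U = (0, 11/26)
G = T + t·(U−T) with t = 52/77, so TG:GU = 52/77:25/77

TG:GU = 52/25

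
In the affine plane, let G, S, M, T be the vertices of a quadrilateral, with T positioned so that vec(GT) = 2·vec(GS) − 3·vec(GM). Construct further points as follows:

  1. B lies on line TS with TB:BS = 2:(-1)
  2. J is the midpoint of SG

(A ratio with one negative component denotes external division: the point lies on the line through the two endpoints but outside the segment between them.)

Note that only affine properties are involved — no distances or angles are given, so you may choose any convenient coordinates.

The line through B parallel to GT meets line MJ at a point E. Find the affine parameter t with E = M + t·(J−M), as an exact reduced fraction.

t = -8

Set G = (0, 0), S = (1, 0), M = (0, 1), T = (2, -3); any affine frame gives the same invariant.
1. B lies on line TS with TB:BS = 2:(-1) ⇒ B = (0, 3)
2. J is the midpoint of SG ⇒ J = (1/2, 0)
through B parallel to GT: direction (2, -3); meets MJ at E = (-4, 9)
E = M + t·(J−M) with t = -8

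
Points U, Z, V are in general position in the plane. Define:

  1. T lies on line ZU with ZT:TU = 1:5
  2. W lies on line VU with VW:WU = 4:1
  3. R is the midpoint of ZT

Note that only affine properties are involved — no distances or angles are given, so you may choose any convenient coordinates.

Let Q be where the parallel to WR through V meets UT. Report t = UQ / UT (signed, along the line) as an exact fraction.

Work in coordinates with U = (0, 0), Z = (1, 0), V = (0, 1).
1. T lies on line ZU with ZT:TU = 1:5 ⇒ T = (5/6, 0)
2. W lies on line VU with VW:WU = 4:1 ⇒ W = (0, 1/5)
3. R is the midpoint of ZT ⇒ R = (11/12, 0)
through V parallel to WR: direction (11/12, -1/5); meets UT at Q = (55/12, 0)
Q = U + t·(T−U) with t = 11/2

t = 11/2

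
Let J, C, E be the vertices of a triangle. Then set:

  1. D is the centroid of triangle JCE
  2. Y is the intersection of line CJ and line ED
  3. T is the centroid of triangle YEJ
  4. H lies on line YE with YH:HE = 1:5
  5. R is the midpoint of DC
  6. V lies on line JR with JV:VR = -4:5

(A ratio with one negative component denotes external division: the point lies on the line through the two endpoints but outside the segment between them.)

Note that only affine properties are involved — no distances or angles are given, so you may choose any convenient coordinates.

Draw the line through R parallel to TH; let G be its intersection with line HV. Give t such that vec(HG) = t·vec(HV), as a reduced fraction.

Assign J = (0, 0), C = (1, 0), E = (0, 1) — the answer is frame-independent, so this choice is without loss of generality.
1. D is the centroid of triangle JCE ⇒ D = (1/3, 1/3)
2. Y is the intersection of line CJ and line ED ⇒ Y = (1/2, 0)
3. T is the centroid of triangle YEJ ⇒ T = (1/6, 1/3)
4. H lies on line YE with YH:HE = 1:5 ⇒ H = (5/12, 1/6)
5. R is the midpoint of DC ⇒ R = (2/3, 1/6)
6. V lies on line JR with JV:VR = -4:5 ⇒ V = (-8/3, -2/3)
through R parallel to TH: direction (1/4, -1/6); meets HV at G = (371/624, 67/312)
G = H + t·(V−H) with t = -3/52

t = -3/52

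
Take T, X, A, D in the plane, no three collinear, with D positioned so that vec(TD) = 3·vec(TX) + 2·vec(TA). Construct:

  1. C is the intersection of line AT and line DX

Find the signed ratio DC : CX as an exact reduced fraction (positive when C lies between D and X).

Choose coordinates T = (0, 0), X = (1, 0), A = (0, 1), D = (3, 2).
1. C is the intersection of line AT and line DX ⇒ C = (0, -1)
C = D + t·(X−D) with t = 3/2, so DC:CX = t:(1−t) = 3/2:-1/2

DC:CX = -3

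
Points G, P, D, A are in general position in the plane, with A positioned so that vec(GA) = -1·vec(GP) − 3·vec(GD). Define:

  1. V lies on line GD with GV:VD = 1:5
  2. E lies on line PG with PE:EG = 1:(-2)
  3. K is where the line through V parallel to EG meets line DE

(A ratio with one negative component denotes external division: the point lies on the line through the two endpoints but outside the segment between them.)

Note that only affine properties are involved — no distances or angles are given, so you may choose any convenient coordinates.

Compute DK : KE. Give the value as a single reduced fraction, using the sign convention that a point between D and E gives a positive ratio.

Assign G = (0, 0), P = (1, 0), D = (0, 1), A = (-1, -3) — the answer is frame-independent, so this choice is without loss of generality.
1. V lies on line GD with GV:VD = 1:5 ⇒ V = (0, 1/6)
2. E lies on line PG with PE:EG = 1:(-2) ⇒ E = (2, 0)
3. K is where the line through V parallel to EG meets line DE ⇒ K = (5/3, 1/6)
K = D + t·(E−D) with t = 5/6, so DK:KE = t:(1−t) = 5/6:1/6

DK:KE = 5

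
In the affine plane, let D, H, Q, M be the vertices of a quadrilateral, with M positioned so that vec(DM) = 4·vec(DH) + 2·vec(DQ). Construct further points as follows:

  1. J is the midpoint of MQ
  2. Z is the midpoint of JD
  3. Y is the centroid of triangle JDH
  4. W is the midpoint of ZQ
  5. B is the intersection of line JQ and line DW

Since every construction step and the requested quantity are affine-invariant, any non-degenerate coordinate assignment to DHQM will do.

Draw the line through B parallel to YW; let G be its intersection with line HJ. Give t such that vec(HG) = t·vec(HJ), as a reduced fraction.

t = 11/27

Choose coordinates D = (0, 0), H = (1, 0), Q = (0, 1), M = (4, 2).
1. J is the midpoint of MQ ⇒ J = (2, 3/2)
2. Z is the midpoint of JD ⇒ Z = (1, 3/4)
3. Y is the centroid of triangle JDH ⇒ Y = (1, 1/2)
4. W is the midpoint of ZQ ⇒ W = (1/2, 7/8)
5. B is the intersection of line JQ and line DW ⇒ B = (2/3, 7/6)
through B parallel to YW: direction (-1/2, 3/8); meets HJ at G = (38/27, 11/18)
G = H + t·(J−H) with t = 11/27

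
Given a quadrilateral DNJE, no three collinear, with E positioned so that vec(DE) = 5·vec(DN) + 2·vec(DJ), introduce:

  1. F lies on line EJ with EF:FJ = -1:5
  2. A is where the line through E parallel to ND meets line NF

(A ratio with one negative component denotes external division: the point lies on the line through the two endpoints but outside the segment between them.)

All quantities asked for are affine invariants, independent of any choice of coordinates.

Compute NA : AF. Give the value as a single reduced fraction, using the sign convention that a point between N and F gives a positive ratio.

NA:AF = 8

Work in coordinates with D = (0, 0), N = (1, 0), J = (0, 1), E = (5, 2).
1. F lies on line EJ with EF:FJ = -1:5 ⇒ F = (25/4, 9/4)
2. A is where the line through E parallel to ND meets line NF ⇒ A = (17/3, 2)
A = N + t·(F−N) with t = 8/9, so NA:AF = t:(1−t) = 8/9:1/9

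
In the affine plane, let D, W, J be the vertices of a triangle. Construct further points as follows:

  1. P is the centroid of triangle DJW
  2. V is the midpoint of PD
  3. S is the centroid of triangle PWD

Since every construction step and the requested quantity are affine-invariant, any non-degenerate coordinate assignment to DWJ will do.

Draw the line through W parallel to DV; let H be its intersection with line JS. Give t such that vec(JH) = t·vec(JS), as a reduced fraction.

t = 3/2

Choose coordinates D = (0, 0), W = (1, 0), J = (0, 1).
1. P is the centroid of triangle DJW ⇒ P = (1/3, 1/3)
2. V is the midpoint of PD ⇒ V = (1/6, 1/6)
3. S is the centroid of triangle PWD ⇒ S = (4/9, 1/9)
through W parallel to DV: direction (1/6, 1/6); meets JS at H = (2/3, -1/3)
H = J + t·(S−J) with t = 3/2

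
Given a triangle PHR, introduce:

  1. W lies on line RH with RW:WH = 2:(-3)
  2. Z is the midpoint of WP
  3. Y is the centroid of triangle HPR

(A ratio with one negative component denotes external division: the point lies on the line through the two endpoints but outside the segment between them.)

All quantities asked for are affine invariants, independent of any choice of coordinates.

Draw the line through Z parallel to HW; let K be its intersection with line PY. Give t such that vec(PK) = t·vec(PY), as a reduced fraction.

Choose coordinates P = (0, 0), H = (1, 0), R = (0, 1).
1. W lies on line RH with RW:WH = 2:(-3) ⇒ W = (-2, 3)
2. Z is the midpoint of WP ⇒ Z = (-1, 3/2)
3. Y is the centroid of triangle HPR ⇒ Y = (1/3, 1/3)
through Z parallel to HW: direction (-3, 3); meets PY at K = (1/4, 1/4)
K = P + t·(Y−P) with t = 3/4

t = 3/4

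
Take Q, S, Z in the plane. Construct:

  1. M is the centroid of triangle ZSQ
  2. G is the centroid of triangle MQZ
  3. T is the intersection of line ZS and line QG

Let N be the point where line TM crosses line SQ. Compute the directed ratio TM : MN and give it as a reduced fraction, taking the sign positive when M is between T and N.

TM:MN = 7/5

Choose coordinates Q = (0, 0), S = (1, 0), Z = (0, 1).
1. M is the centroid of triangle ZSQ ⇒ M = (1/3, 1/3)
2. G is the centroid of triangle MQZ ⇒ G = (1/9, 4/9)
3. T is the intersection of line ZS and line QG ⇒ T = (1/5, 4/5)
line TM meets SQ at N = (3/7, 0)
M = T + t·(N−T) with t = 7/12, so TM:MN = 7/12:5/12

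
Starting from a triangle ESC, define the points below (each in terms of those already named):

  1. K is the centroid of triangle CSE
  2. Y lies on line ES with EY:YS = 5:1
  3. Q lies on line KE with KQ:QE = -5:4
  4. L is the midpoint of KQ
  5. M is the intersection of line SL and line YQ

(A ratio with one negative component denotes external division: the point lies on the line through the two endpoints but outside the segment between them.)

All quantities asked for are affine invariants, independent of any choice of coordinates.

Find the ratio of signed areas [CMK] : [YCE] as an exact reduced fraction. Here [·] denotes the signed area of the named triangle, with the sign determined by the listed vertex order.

[CMK]:[YCE] = -2/33

Set E = (0, 0), S = (1, 0), C = (0, 1); any affine frame gives the same invariant.
1. K is the centroid of triangle CSE ⇒ K = (1/3, 1/3)
2. Y lies on line ES with EY:YS = 5:1 ⇒ Y = (5/6, 0)
3. Q lies on line KE with KQ:QE = -5:4 ⇒ Q = (-4/3, -4/3)
4. L is the midpoint of KQ ⇒ L = (-1/2, -1/2)
5. M is the intersection of line SL and line YQ ⇒ M = (7/11, -4/33)
2·[CMK] = -5/99, 2·[YCE] = 5/6
[CMK]:[YCE] = -5/99:5/6 = -2/33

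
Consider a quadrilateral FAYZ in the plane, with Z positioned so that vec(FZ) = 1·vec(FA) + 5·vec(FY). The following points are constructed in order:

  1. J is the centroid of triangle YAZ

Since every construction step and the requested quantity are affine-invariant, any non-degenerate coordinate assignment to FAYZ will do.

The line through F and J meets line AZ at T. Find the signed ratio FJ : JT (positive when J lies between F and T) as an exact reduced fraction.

FJ:JT = 2

Set F = (0, 0), A = (1, 0), Y = (0, 1), Z = (1, 5); any affine frame gives the same invariant.
1. J is the centroid of triangle YAZ ⇒ J = (2/3, 2)
line FJ meets AZ at T = (1, 3)
J = F + t·(T−F) with t = 2/3, so FJ:JT = 2/3:1/3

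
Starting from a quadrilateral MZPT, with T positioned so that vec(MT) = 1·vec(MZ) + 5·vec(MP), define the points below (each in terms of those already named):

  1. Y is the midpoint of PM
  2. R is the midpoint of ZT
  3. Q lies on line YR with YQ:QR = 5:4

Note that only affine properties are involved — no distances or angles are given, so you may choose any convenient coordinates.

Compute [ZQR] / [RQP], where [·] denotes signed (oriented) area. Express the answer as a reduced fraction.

[ZQR]:[RQP] = 5

Choose coordinates M = (0, 0), Z = (1, 0), P = (0, 1), T = (1, 5).
1. Y is the midpoint of PM ⇒ Y = (0, 1/2)
2. R is the midpoint of ZT ⇒ R = (1, 5/2)
3. Q lies on line YR with YQ:QR = 5:4 ⇒ Q = (5/9, 29/18)
2·[ZQR] = -10/9, 2·[RQP] = -2/9
[ZQR]:[RQP] = -10/9:-2/9 = 5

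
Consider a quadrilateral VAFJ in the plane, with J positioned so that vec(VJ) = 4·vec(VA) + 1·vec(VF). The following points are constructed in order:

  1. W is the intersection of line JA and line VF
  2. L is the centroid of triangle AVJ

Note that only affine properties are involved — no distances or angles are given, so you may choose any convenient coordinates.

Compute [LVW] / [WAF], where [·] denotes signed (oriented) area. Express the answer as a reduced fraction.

[LVW]:[WAF] = 5/12

Work in coordinates with V = (0, 0), A = (1, 0), F = (0, 1), J = (4, 1).
1. W is the intersection of line JA and line VF ⇒ W = (0, -1/3)
2. L is the centroid of triangle AVJ ⇒ L = (5/3, 1/3)
2·[LVW] = 5/9, 2·[WAF] = 4/3
[LVW]:[WAF] = 5/9:4/3 = 5/12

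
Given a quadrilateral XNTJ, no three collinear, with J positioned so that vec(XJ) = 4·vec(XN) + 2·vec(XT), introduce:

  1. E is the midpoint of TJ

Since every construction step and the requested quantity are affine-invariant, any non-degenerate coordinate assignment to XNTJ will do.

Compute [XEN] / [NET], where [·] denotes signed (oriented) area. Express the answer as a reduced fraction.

[XEN]:[NET] = -3/5

Assign X = (0, 0), N = (1, 0), T = (0, 1), J = (4, 2) — the answer is frame-independent, so this choice is without loss of generality.
1. E is the midpoint of TJ ⇒ E = (2, 3/2)
2·[XEN] = -3/2, 2·[NET] = 5/2
[XEN]:[NET] = -3/2:5/2 = -3/5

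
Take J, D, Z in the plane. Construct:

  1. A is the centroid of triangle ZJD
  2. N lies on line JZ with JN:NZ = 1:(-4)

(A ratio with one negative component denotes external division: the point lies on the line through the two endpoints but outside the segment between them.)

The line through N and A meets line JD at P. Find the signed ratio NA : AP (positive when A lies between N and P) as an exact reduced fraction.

Set J = (0, 0), D = (1, 0), Z = (0, 1); any affine frame gives the same invariant.
1. A is the centroid of triangle ZJD ⇒ A = (1/3, 1/3)
2. N lies on line JZ with JN:NZ = 1:(-4) ⇒ N = (0, -1/3)
line NA meets JD at P = (1/6, 0)
A = N + t·(P−N) with t = 2, so NA:AP = 2:-1

NA:AP = -2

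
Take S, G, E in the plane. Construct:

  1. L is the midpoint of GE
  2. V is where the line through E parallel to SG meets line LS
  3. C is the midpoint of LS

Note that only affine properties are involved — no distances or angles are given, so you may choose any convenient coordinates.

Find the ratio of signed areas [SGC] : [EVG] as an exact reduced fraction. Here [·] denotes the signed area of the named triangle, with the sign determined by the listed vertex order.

[SGC]:[EVG] = -1/4

Set S = (0, 0), G = (1, 0), E = (0, 1); any affine frame gives the same invariant.
1. L is the midpoint of GE ⇒ L = (1/2, 1/2)
2. V is where the line through E parallel to SG meets line LS ⇒ V = (1, 1)
3. C is the midpoint of LS ⇒ C = (1/4, 1/4)
2·[SGC] = 1/4, 2·[EVG] = -1
[SGC]:[EVG] = 1/4:-1 = -1/4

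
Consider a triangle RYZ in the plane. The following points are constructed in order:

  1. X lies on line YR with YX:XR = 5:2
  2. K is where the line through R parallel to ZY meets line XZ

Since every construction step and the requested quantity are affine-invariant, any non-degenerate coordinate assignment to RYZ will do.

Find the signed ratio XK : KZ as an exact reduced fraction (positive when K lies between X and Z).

Work in coordinates with R = (0, 0), Y = (1, 0), Z = (0, 1).
1. X lies on line YR with YX:XR = 5:2 ⇒ X = (2/7, 0)
2. K is where the line through R parallel to ZY meets line XZ ⇒ K = (2/5, -2/5)
K = X + t·(Z−X) with t = -2/5, so XK:KZ = t:(1−t) = -2/5:7/5

XK:KZ = -2/7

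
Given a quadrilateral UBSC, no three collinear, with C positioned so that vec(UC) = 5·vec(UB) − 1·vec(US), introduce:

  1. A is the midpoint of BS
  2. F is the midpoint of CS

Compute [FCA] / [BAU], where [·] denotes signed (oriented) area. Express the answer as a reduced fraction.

[FCA]:[BAU] = -3/2

Set U = (0, 0), B = (1, 0), S = (0, 1), C = (5, -1); any affine frame gives the same invariant.
1. A is the midpoint of BS ⇒ A = (1/2, 1/2)
2. F is the midpoint of CS ⇒ F = (5/2, 0)
2·[FCA] = -3/4, 2·[BAU] = 1/2
[FCA]:[BAU] = -3/4:1/2 = -3/2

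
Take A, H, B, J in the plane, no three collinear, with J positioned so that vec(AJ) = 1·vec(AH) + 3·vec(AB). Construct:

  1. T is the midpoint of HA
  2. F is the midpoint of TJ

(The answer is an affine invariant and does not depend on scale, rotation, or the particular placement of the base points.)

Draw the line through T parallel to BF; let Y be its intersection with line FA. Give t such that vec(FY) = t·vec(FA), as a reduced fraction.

Assign A = (0, 0), H = (1, 0), B = (0, 1), J = (1, 3) — the answer is frame-independent, so this choice is without loss of generality.
1. T is the midpoint of HA ⇒ T = (1/2, 0)
2. F is the midpoint of TJ ⇒ F = (3/4, 3/2)
through T parallel to BF: direction (3/4, 1/2); meets FA at Y = (-1/4, -1/2)
Y = F + t·(A−F) with t = 4/3

t = 4/3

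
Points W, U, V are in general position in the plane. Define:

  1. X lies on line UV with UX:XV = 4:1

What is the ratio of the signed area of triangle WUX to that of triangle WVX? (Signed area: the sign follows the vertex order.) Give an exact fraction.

[WUX]:[WVX] = -4

Set W = (0, 0), U = (1, 0), V = (0, 1); any affine frame gives the same invariant.
1. X lies on line UV with UX:XV = 4:1 ⇒ X = (1/5, 4/5)
2·[WUX] = 4/5, 2·[WVX] = -1/5
[WUX]:[WVX] = 4/5:-1/5 = -4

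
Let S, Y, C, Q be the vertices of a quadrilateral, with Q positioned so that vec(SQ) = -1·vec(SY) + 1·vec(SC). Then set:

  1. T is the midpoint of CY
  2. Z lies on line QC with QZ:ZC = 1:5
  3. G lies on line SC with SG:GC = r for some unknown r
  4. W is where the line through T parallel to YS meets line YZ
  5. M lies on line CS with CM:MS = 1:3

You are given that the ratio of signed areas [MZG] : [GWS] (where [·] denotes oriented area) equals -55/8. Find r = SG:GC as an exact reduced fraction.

r = 4/5

Work in coordinates with S = (0, 0), Y = (1, 0), C = (0, 1), Q = (-1, 1).
1. T is the midpoint of CY ⇒ T = (1/2, 1/2)
2. Z lies on line QC with QZ:ZC = 1:5 ⇒ Z = (-5/6, 1)
3. With SG:GC = r, write λ = r/(r+1) so G = S + λ·(C−S); G is affine-linear in λ
4. W is where the line through T parallel to YS meets line YZ ⇒ W = (1/12, 1/2)
5. M lies on line CS with CM:MS = 1:3 ⇒ M = (0, 3/4)
Every point depending on G is an affine combination of G and λ-independent points, so each such coordinate is linear in λ; the λ² term in each signed area is a multiple of (C−S)×(C−S) = 0, so 2·[MZG] and 2·[GWS] are each linear in λ. Evaluating at λ=0 and λ=1:
  2·[MZG] = -5/6·λ + 5/8,   2·[GWS] = -1/12·λ
So [MZG]:[GWS] = (-5/6·λ + 5/8) / (-1/12·λ). Setting this equal to -55/8:
  -5/6·λ + 5/8 = -55/8·(-1/12·λ)  ⇒  λ = 4/9
Then r = λ/(1−λ) = (4/9)/(5/9) = 4/5. Check: with r = 4/5, G = (0, 4/9) and [MZG]:[GWS] = -55/8 as required.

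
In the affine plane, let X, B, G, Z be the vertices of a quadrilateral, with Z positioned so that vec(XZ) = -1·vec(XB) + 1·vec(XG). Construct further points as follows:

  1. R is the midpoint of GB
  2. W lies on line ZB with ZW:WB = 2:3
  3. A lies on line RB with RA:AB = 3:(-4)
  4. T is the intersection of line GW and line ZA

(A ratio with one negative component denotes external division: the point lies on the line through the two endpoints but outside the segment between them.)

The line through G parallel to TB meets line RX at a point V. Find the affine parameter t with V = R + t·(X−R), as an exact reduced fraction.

Work in coordinates with X = (0, 0), B = (1, 0), G = (0, 1), Z = (-1, 1).
1. R is the midpoint of GB ⇒ R = (1/2, 1/2)
2. W lies on line ZB with ZW:WB = 2:3 ⇒ W = (-1/5, 3/5)
3. A lies on line RB with RA:AB = 3:(-4) ⇒ A = (-1, 2)
4. T is the intersection of line GW and line ZA ⇒ T = (-1, -1)
through G parallel to TB: direction (2, 1); meets RX at V = (2, 2)
V = R + t·(X−R) with t = -3

t = -3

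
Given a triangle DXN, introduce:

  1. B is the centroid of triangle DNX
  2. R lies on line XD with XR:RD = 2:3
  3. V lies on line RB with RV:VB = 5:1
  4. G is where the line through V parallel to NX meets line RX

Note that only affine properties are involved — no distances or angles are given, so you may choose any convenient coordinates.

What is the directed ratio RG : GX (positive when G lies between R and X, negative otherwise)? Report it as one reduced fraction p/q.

RG:GX = 5/31

Set D = (0, 0), X = (1, 0), N = (0, 1); any affine frame gives the same invariant.
1. B is the centroid of triangle DNX ⇒ B = (1/3, 1/3)
2. R lies on line XD with XR:RD = 2:3 ⇒ R = (3/5, 0)
3. V lies on line RB with RV:VB = 5:1 ⇒ V = (17/45, 5/18)
4. G is where the line through V parallel to NX meets line RX ⇒ G = (59/90, 0)
G = R + t·(X−R) with t = 5/36, so RG:GX = t:(1−t) = 5/36:31/36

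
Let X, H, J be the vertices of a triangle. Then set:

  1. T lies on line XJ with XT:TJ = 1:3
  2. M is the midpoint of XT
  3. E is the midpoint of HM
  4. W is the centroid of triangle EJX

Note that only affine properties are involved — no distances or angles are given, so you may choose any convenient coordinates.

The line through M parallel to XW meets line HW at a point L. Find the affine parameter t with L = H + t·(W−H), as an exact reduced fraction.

Choose coordinates X = (0, 0), H = (1, 0), J = (0, 1).
1. T lies on line XJ with XT:TJ = 1:3 ⇒ T = (0, 1/4)
2. M is the midpoint of XT ⇒ M = (0, 1/8)
3. E is the midpoint of HM ⇒ E = (1/2, 1/16)
4. W is the centroid of triangle EJX ⇒ W = (1/6, 17/48)
through M parallel to XW: direction (1/6, 17/48); meets HW at L = (2/17, 3/8)
L = H + t·(W−H) with t = 18/17

t = 18/17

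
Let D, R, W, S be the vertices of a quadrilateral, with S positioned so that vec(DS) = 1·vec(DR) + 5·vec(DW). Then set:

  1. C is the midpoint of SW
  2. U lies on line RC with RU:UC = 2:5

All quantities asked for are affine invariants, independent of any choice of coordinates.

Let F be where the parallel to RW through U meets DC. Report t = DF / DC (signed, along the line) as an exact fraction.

t = 24/49

Work in coordinates with D = (0, 0), R = (1, 0), W = (0, 1), S = (1, 5).
1. C is the midpoint of SW ⇒ C = (1/2, 3)
2. U lies on line RC with RU:UC = 2:5 ⇒ U = (6/7, 6/7)
through U parallel to RW: direction (-1, 1); meets DC at F = (12/49, 72/49)
F = D + t·(C−D) with t = 24/49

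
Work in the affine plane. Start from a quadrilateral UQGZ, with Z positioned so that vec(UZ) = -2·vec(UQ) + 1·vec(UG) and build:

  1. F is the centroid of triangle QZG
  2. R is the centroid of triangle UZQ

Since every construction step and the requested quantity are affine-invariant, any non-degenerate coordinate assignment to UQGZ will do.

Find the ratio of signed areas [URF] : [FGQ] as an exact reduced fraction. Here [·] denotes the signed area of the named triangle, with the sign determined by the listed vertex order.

[URF]:[FGQ] = 1/6

Assign U = (0, 0), Q = (1, 0), G = (0, 1), Z = (-2, 1) — the answer is frame-independent, so this choice is without loss of generality.
1. F is the centroid of triangle QZG ⇒ F = (-1/3, 2/3)
2. R is the centroid of triangle UZQ ⇒ R = (-1/3, 1/3)
2·[URF] = -1/9, 2·[FGQ] = -2/3
[URF]:[FGQ] = -1/9:-2/3 = 1/6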